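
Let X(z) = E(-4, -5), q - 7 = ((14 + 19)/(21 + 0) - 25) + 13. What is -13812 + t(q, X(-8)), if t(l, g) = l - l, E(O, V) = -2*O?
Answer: -13812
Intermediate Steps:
q = -24/7 (q = 7 + (((14 + 19)/(21 + 0) - 25) + 13) = 7 + ((33/21 - 25) + 13) = 7 + ((33*(1/21) - 25) + 13) = 7 + ((11/7 - 25) + 13) = 7 + (-164/7 + 13) = 7 - 73/7 = -24/7 ≈ -3.4286)
X(z) = 8 (X(z) = -2*(-4) = 8)
t(l, g) = 0
-13812 + t(q, X(-8)) = -13812 + 0 = -13812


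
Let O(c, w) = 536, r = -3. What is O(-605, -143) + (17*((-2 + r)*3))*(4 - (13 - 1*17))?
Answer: -1504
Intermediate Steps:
O(-605, -143) + (17*((-2 + r)*3))*(4 - (13 - 1*17)) = 536 + (17*((-2 - 3)*3))*(4 - (13 - 1*17)) = 536 + (17*(-5*3))*(4 - (13 - 17)) = 536 + (17*(-15))*(4 - 1*(-4)) = 536 - 255*(4 + 4) = 536 - 255*8 = 536 - 2040 = -1504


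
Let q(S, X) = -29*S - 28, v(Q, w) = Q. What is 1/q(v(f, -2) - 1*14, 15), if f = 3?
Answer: 1/291 ≈ 0.0034364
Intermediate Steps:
q(S, X) = -28 - 29*S
1/q(v(f, -2) - 1*14, 15) = 1/(-28 - 29*(3 - 1*14)) = 1/(-28 - 29*(3 - 14)) = 1/(-28 - 29*(-11)) = 1/(-28 + 319) = 1/291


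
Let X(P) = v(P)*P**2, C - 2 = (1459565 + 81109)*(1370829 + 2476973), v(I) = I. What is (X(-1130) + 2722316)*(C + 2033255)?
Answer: -8537658729327737824620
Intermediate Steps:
C = 5928208498550 (C = 2 + (1459565 + 81109)*(1370829 + 2476973) = 2 + 1540674*3847802 = 2 + 5928208498548 = 5928208498550)
X(P) = P**3 (X(P) = P*P**2 = P**3)
(X(-1130) + 2722316)*(C + 2033255) = ((-1130)**3 + 2722316)*(5928208498550 + 2033255) = (-1442897000 + 2722316)*5928210531805 = -1440174684*5928210531805 = -8537658729327737824620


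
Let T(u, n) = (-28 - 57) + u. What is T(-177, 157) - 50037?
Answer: -50299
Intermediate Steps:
T(u, n) = -85 + u
T(-177, 157) - 50037 = (-85 - 177) - 50037 = -262 - 50037 = -50299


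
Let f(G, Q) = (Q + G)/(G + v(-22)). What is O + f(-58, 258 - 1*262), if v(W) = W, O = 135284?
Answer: 5411391/40 ≈ 1.3528e+5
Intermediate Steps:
f(G, Q) = (G + Q)/(-22 + G) (f(G, Q) = (Q + G)/(G - 22) = (G + Q)/(-22 + G))
O + f(-58, 258 - 1*262) = 135284 + (-58 + (258 - 1*262))/(-22 - 58) = 135284 + (-58 + (258 - 262))/(-80) = 135284 - (-58 - 4)/80 = 135284 - 1/80*(-62) = 135284 + 31/40 = 5411391/40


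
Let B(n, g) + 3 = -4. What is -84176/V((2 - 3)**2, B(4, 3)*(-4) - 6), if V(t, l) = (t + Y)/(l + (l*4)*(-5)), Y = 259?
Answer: 8796392/65 ≈ 1.3533e+5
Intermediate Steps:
B(n, g) = -7 (B(n, g) = -3 - 4 = -7)
V(t, l) = -(259 + t)/(19*l) (V(t, l) = (t + 259)/(l + (l*4)*(-5)) = (259 + t)/(l + (4*l)*(-5)) = (259 + t)/(l - 20*l) = (259 + t)/((-19*l)) = (259 + t)*(-1/(19*l)) = -(259 + t)/(19*l))
-84176/V((2 - 3)**2, B(4, 3)*(-4) - 6) = -84176*19*(-7*(-4) - 6)/(-259 - (2 - 3)**2) = -84176*19*(28 - 6)/(-259 - 1*(-1)**2) = -84176*418/(-259 - 1*1) = -84176*418/(-259 - 1) = -84176/((1/19)*(1/22)*(-260)) = -84176/(-130/209) = -84176*(-209/130) = 8796392/65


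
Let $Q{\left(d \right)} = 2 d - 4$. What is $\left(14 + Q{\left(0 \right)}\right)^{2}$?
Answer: $100$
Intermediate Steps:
$Q{\left(d \right)} = -4 + 2 d$
$\left(14 + Q{\left(0 \right)}\right)^{2} = \left(14 + \left(-4 + 2 \cdot 0\right)\right)^{2} = \left(14 + \left(-4 + 0\right)\right)^{2} = \left(14 - 4\right)^{2} = 10^{2} = 100$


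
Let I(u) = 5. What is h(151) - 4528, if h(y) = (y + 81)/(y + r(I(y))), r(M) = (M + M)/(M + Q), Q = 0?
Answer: -692552/153 ≈ -4526.5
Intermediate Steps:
r(M) = 2 (r(M) = (M + M)/(M + 0) = (2*M)/M = 2)
h(y) = (81 + y)/(2 + y) (h(y) = (y + 81)/(y + 2) = (81 + y)/(2 + y))
h(151) - 4528 = (81 + 151)/(2 + 151) - 4528 = 232/153 - 4528 = -692552/153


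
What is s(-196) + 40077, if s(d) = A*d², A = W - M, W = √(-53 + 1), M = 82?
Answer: -3110035 + 76832*I*√13 ≈ -3.11e+6 + 2.7702e+5*I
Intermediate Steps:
W = 2*I*√13 (W = √(-52) = 2*I*√13 ≈ 7.2111*I)
A = -82 + 2*I*√13 (A = 2*I*√13 - 1*82 = 2*I*√13 - 82 = -82 + 2*I*√13 ≈ -82.0 + 7.2111*I)
s(d) = d²*(-82 + 2*I*√13) (s(d) = (-82 + 2*I*√13)*d² = d²*(-82 + 2*I*√13))
s(-196) + 40077 = 2*(-196)²*(-41 + I*√13) + 40077 = 2*38416*(-41 + I*√13) + 40077 = (-3150112 + 76832*I*√13) + 40077 = -3110035 + 76832*I*√13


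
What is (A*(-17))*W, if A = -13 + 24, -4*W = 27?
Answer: 5049/4 ≈ 1262.3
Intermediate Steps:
W = -27/4 (W = -¼*27 = -27/4 ≈ -6.7500)
A = 11
(A*(-17))*W = (11*(-17))*(-27/4) = -187*(-27/4) = 5049/4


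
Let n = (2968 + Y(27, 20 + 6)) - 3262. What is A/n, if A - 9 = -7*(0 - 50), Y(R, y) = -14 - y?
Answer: -359/334 ≈ -1.0749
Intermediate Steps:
A = 359 (A = 9 - 7*(0 - 50) = 9 - 7*(-50) = 9 + 350 = 359)
n = -334 (n = (2968 + (-14 - (20 + 6))) - 3262 = (2968 + (-14 - 1*26)) - 3262 = (2968 + (-14 - 26)) - 3262 = (2968 - 40) - 3262 = 2928 - 3262 = -334)
A/n = 359/(-334) = 359*(-1/334) = -359/334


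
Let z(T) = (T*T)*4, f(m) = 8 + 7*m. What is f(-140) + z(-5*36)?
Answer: 128628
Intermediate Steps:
z(T) = 4*T**2 (z(T) = T**2*4 = 4*T**2)
f(-140) + z(-5*36) = (8 + 7*(-140)) + 4*(-5*36)**2 = (8 - 980) + 4*(-180)**2 = -972 + 4*32400 = -972 + 129600 = 128628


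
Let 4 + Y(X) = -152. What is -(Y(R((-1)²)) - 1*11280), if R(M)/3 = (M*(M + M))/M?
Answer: 11436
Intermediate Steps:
R(M) = 6*M (R(M) = 3*((M*(M + M))/M) = 3*((M*(2*M))/M) = 3*((2*M²)/M) = 3*(2*M) = 6*M)
Y(X) = -156 (Y(X) = -4 - 152 = -156)
-(Y(R((-1)²)) - 1*11280) = -(-156 - 1*11280) = -(-156 - 11280) = -1*(-11436) = 11436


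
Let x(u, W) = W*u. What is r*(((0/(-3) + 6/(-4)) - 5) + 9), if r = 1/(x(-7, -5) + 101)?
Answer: 5/272 ≈ 0.018382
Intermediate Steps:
r = 1/136 (r = 1/(-5*(-7) + 101) = 1/(35 + 101) = 1/136 ≈ 0.0073529)
r*(((0/(-3) + 6/(-4)) - 5) + 9) = (((0/(-3) + 6/(-4)) - 5) + 9)/136 = (((0*(-⅓) + 6*(-¼)) - 5) + 9)/136 = (((0 - 3/2) - 5) + 9)/136 = ((-3/2 - 5) + 9)/136 = (-13/2 + 9)/136 = (1/136)*(5/2) = 5/272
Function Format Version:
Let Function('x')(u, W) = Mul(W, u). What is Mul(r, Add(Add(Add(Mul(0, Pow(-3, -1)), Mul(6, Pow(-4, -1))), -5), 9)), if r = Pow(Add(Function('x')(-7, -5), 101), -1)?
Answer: Rational(5, 272) ≈ 0.018382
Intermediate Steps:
r = Rational(1, 136) (r = Pow(Add(Mul(-5, -7), 101), -1) = Pow(Add(35, 101), -1) = Pow(136, -1) = Rational(1, 136) ≈ 0.0073529)
Mul(r, Add(Add(Add(Mul(0, Pow(-3, -1)), Mul(6, Pow(-4, -1))), -5), 9)) = Mul(Rational(1, 136), Add(Add(Add(Mul(0, Pow(-3, -1)), Mul(6, Pow(-4, -1))), -5), 9)) = Mul(Rational(1, 136), Add(Add(Add(Mul(0, Rational(-1, 3)), Mul(6, Rational(-1, 4))), -5), 9)) = Mul(Rational(1, 136), Add(Add(Add(0, Rational(-3, 2)), -5), 9)) = Mul(Rational(1, 136), Add(Add(Rational(-3, 2), -5), 9)) = Mul(Rational(1, 136), Add(Rational(-13, 2), 9)) = Mul(Rational(1, 136), Rational(5, 2)) = Rational(5, 272)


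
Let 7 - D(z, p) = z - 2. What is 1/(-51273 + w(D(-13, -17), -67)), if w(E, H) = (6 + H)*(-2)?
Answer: -1/51151 ≈ -1.9550e-5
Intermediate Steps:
D(z, p) = 9 - z (D(z, p) = 7 - (z - 2) = 7 - (-2 + z) = 7 + (2 - z) = 9 - z)
w(E, H) = -12 - 2*H
1/(-51273 + w(D(-13, -17), -67)) = 1/(-51273 + (-12 - 2*(-67))) = 1/(-51273 + (-12 + 134)) = 1/(-51273 + 122) = 1/(-51151) = -1/51151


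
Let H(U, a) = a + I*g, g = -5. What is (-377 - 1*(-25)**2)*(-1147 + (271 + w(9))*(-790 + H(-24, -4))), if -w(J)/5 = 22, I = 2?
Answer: 130852182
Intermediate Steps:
w(J) = -110 (w(J) = -5*22 = -110)
H(U, a) = -10 + a (H(U, a) = a + 2*(-5) = a - 10 = -10 + a)
(-377 - 1*(-25)**2)*(-1147 + (271 + w(9))*(-790 + H(-24, -4))) = (-377 - 1*(-25)**2)*(-1147 + (271 - 110)*(-790 + (-10 - 4))) = (-377 - 1*625)*(-1147 + 161*(-790 - 14)) = (-377 - 625)*(-1147 + 161*(-804)) = -1002*(-1147 - 129444) = -1002*(-130591) = 130852182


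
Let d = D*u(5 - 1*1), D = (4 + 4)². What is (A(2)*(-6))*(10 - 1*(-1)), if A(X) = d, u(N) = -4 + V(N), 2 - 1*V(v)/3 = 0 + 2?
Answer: 16896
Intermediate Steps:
V(v) = 0 (V(v) = 6 - 3*(0 + 2) = 6 - 3*2 = 6 - 6 = 0)
u(N) = -4 (u(N) = -4 + 0 = -4)
D = 64 (D = 8² = 64)
d = -256 (d = 64*(-4) = -256)
A(X) = -256
(A(2)*(-6))*(10 - 1*(-1)) = (-256*(-6))*(10 - 1*(-1)) = 1536*(10 + 1) = 1536*11 = 16896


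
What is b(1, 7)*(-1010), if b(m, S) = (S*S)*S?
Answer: -346430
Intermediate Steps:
b(m, S) = S³ (b(m, S) = S²*S = S³)
b(1, 7)*(-1010) = 7³*(-1010) = 343*(-1010) = -346430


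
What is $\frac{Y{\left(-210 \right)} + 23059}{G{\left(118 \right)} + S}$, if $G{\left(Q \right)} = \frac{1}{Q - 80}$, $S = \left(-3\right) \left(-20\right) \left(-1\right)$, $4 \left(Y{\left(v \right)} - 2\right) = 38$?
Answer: $- \frac{876679}{2279} \approx -384.68$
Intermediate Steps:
$Y{\left(v \right)} = \frac{23}{2}$ ($Y{\left(v \right)} = 2 + \frac{1}{4} \cdot 38 = 2 + \frac{19}{2} = \frac{23}{2}$)
$S = -60$ ($S = 60 \left(-1\right) = -60$)
$G{\left(Q \right)} = \frac{1}{-80 + Q}$
$\frac{Y{\left(-210 \right)} + 23059}{G{\left(118 \right)} + S} = \frac{\frac{23}{2} + 23059}{\frac{1}{-80 + 118} - 60} = \frac{46141}{2 \left(\frac{1}{38} - 60\right)} = \frac{46141}{2 \left(- \frac{2279}{38}\right)} = \frac{46141}{2} \left(- \frac{38}{2279}\right) = - \frac{876679}{2279}$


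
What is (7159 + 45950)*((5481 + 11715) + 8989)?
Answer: 1390659165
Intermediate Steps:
(7159 + 45950)*((5481 + 11715) + 8989) = 53109*(17196 + 8989) = 53109*26185 = 1390659165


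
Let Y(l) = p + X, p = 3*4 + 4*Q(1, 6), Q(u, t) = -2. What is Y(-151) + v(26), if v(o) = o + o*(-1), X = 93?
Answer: 97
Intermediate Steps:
p = 4 (p = 3*4 + 4*(-2) = 12 - 8 = 4)
v(o) = 0 (v(o) = o - o = 0)
Y(l) = 97 (Y(l) = 4 + 93 = 97)
Y(-151) + v(26) = 97 + 0 = 97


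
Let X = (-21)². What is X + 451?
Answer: 892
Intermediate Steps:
X = 441
X + 451 = 441 + 451 = 892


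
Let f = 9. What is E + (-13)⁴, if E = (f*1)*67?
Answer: 29164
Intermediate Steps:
E = 603 (E = (9*1)*67 = 9*67 = 603)
E + (-13)⁴ = 603 + (-13)⁴ = 603 + 28561 = 29164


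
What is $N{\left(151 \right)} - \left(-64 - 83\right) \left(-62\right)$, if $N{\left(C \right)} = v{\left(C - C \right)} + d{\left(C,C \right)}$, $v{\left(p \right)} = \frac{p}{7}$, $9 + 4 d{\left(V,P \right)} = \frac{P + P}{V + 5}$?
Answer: $- \frac{2844119}{312} \approx -9115.8$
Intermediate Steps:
$d{\left(V,P \right)} = - \frac{9}{4} + \frac{P}{2 \left(5 + V\right)}$ ($d{\left(V,P \right)} = - \frac{9}{4} + \frac{\left(P + P\right) \frac{1}{V + 5}}{4} = - \frac{9}{4} + \frac{2 P \frac{1}{5 + V}}{4} = - \frac{9}{4} + \frac{P}{2 \left(5 + V\right)}$)
$v{\left(p \right)} = \frac{p}{7}$ ($v{\left(p \right)} = p \frac{1}{7} = \frac{p}{7}$)
$N{\left(C \right)} = \frac{-45 - 7 C}{4 \left(5 + C\right)}$ ($N{\left(C \right)} = \frac{C - C}{7} + \frac{-45 - 9 C + 2 C}{4 \left(5 + C\right)} = \frac{1}{7} \cdot 0 + \frac{-45 - 7 C}{4 \left(5 + C\right)} = 0 + \frac{-45 - 7 C}{4 \left(5 + C\right)} = \frac{-45 - 7 C}{4 \left(5 + C\right)}$)
$N{\left(151 \right)} - \left(-64 - 83\right) \left(-62\right) = \frac{-45 - 1057}{4 \left(5 + 151\right)} - \left(-64 - 83\right) \left(-62\right) = \frac{-45 - 1057}{4 \cdot 156} - \left(-147\right) \left(-62\right) = \frac{1}{4} \cdot \frac{1}{156} \left(-1102\right) - 9114 = - \frac{551}{312} - 9114 = - \frac{2844119}{312}$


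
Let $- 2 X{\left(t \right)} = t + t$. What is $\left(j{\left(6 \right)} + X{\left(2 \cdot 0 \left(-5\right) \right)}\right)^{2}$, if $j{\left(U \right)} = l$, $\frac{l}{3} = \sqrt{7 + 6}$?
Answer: $117$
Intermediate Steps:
$l = 3 \sqrt{13}$ ($l = 3 \sqrt{7 + 6} = 3 \sqrt{13} \approx 10.817$)
$j{\left(U \right)} = 3 \sqrt{13}$
$X{\left(t \right)} = - t$ ($X{\left(t \right)} = - \frac{t + t}{2} = - \frac{2 t}{2} = - t$)
$\left(j{\left(6 \right)} + X{\left(2 \cdot 0 \left(-5\right) \right)}\right)^{2} = \left(3 \sqrt{13} - 2 \cdot 0 \left(-5\right)\right)^{2} = \left(3 \sqrt{13} - 2 \cdot 0\right)^{2} = \left(3 \sqrt{13} - 0\right)^{2} = \left(3 \sqrt{13} + 0\right)^{2} = \left(3 \sqrt{13}\right)^{2} = 117$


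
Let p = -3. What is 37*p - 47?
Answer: -158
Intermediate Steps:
37*p - 47 = 37*(-3) - 47 = -111 - 47 = -158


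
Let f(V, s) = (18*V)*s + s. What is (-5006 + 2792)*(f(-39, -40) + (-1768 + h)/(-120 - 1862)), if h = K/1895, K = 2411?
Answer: -116587583428743/1877945 ≈ -6.2083e+7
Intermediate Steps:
f(V, s) = s + 18*V*s (f(V, s) = 18*V*s + s = s + 18*V*s)
h = 2411/1895 ≈ 1.2723
(-5006 + 2792)*(f(-39, -40) + (-1768 + h)/(-120 - 1862)) = (-5006 + 2792)*(-40*(1 + 18*(-39)) + (-1768 + 2411/1895)/(-120 - 1862)) = -2214*(-40*(1 - 702) - 3347949/1895/(-1982)) = -2214*(-40*(-701) - 3347949/1895*(-1/1982)) = -2214*(28040 + 3347949/3755890) = -2214*105318503549/3755890 = -116587583428743/1877945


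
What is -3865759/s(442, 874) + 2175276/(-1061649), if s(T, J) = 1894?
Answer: -1369399716445/670254402 ≈ -2043.1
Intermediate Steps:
-3865759/s(442, 874) + 2175276/(-1061649) = -3865759/1894 + 2175276/(-1061649) = -3865759*1/1894 + 2175276*(-1/1061649) = -3865759/1894 - 725092/353883 = -1369399716445/670254402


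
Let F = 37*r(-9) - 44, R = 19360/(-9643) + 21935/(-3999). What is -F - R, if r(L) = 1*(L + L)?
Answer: 27668213315/38562357 ≈ 717.49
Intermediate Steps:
r(L) = 2*L (r(L) = 1*(2*L) = 2*L)
R = -288939845/38562357 (R = 19360*(-1/9643) + 21935*(-1/3999) = -19360/9643 - 21935/3999 = -288939845/38562357 ≈ -7.4928)
F = -710 (F = 37*(2*(-9)) - 44 = 37*(-18) - 44 = -666 - 44 = -710)
-F - R = -1*(-710) - 1*(-288939845/38562357) = 710 + 288939845/38562357 = 27668213315/38562357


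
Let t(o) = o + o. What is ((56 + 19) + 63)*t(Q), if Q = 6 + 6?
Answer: 3312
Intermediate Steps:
Q = 12
t(o) = 2*o
((56 + 19) + 63)*t(Q) = ((56 + 19) + 63)*(2*12) = (75 + 63)*24 = 138*24 = 3312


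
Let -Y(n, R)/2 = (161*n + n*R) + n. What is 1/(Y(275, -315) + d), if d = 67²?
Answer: 1/88639 ≈ 1.1282e-5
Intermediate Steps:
d = 4489
Y(n, R) = -324*n - 2*R*n (Y(n, R) = -2*((161*n + n*R) + n) = -2*((161*n + R*n) + n) = -2*(162*n + R*n) = -324*n - 2*R*n)
1/(Y(275, -315) + d) = 1/(-2*275*(162 - 315) + 4489) = 1/(-2*275*(-153) + 4489) = 1/(84150 + 4489) = 1/88639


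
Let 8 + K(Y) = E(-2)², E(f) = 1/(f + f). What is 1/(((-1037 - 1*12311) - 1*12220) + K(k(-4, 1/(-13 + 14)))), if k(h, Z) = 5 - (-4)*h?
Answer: -16/409215 ≈ -3.9099e-5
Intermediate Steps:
E(f) = 1/(2*f)
k(h, Z) = 5 + 4*h
K(Y) = -127/16 (K(Y) = -8 + ((½)/(-2))² = -8 + ((½)*(-½))² = -8 + (-¼)² = -8 + 1/16 = -127/16)
1/(((-1037 - 1*12311) - 1*12220) + K(k(-4, 1/(-13 + 14)))) = 1/(((-1037 - 1*12311) - 1*12220) - 127/16) = 1/(((-1037 - 12311) - 12220) - 127/16) = 1/((-13348 - 12220) - 127/16) = 1/(-25568 - 127/16) = 1/(-409215/16) = -16/409215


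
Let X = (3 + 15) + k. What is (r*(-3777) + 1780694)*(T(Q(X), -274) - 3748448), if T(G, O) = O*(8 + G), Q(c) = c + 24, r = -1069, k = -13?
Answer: -21868607233902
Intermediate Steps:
X = 5 (X = (3 + 15) - 13 = 18 - 13 = 5)
Q(c) = 24 + c
(r*(-3777) + 1780694)*(T(Q(X), -274) - 3748448) = (-1069*(-3777) + 1780694)*(-274*(8 + (24 + 5)) - 3748448) = (4037613 + 1780694)*(-274*(8 + 29) - 3748448) = 5818307*(-274*37 - 3748448) = 5818307*(-10138 - 3748448) = 5818307*(-3758586) = -21868607233902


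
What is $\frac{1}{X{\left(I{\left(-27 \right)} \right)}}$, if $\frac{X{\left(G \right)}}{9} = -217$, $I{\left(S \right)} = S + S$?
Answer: $- \frac{1}{1953} \approx -0.00051203$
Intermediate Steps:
$I{\left(S \right)} = 2 S$
$X{\left(G \right)} = -1953$ ($X{\left(G \right)} = 9 \left(-217\right) = -1953$)
$\frac{1}{X{\left(I{\left(-27 \right)} \right)}} = \frac{1}{-1953} = - \frac{1}{1953}$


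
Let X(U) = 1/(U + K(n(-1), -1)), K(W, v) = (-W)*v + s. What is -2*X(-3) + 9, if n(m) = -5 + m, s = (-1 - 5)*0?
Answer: 83/9 ≈ 9.2222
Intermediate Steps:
s = 0 (s = -6*0 = 0)
K(W, v) = -W*v (K(W, v) = (-W)*v + 0 = -W*v + 0 = -W*v)
X(U) = 1/(-6 + U) (X(U) = 1/(U - 1*(-5 - 1)*(-1)) = 1/(U - 1*(-6)*(-1)) = 1/(U - 6) = 1/(-6 + U))
-2*X(-3) + 9 = -2/(-6 - 3) + 9 = -2/(-9) + 9 = -2*(-⅑) + 9 = 2/9 + 9 = 83/9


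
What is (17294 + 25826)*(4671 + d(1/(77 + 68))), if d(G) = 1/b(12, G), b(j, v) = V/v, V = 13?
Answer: 75932905664/377 ≈ 2.0141e+8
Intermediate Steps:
b(j, v) = 13/v
d(G) = G/13 (d(G) = 1/(13/G) = G/13)
(17294 + 25826)*(4671 + d(1/(77 + 68))) = (17294 + 25826)*(4671 + 1/(13*(77 + 68))) = 43120*(4671 + (1/13)/145) = 43120*(4671 + (1/13)*(1/145)) = 43120*(4671 + 1/1885) = 43120*(8804836/1885) = 75932905664/377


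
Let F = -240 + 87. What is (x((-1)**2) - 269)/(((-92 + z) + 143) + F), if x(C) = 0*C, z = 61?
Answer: 269/41 ≈ 6.5610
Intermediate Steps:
x(C) = 0
F = -153
(x((-1)**2) - 269)/(((-92 + z) + 143) + F) = (0 - 269)/(((-92 + 61) + 143) - 153) = -269/((-31 + 143) - 153) = -269/(112 - 153) = -269/(-41) = -269*(-1/41) = 269/41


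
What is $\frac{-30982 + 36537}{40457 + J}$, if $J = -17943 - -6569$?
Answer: $\frac{5555}{29083} \approx 0.191$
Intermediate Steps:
$J = -11374$ ($J = -17943 + 6569 = -11374$)
$\frac{-30982 + 36537}{40457 + J} = \frac{-30982 + 36537}{40457 - 11374} = \frac{5555}{29083}$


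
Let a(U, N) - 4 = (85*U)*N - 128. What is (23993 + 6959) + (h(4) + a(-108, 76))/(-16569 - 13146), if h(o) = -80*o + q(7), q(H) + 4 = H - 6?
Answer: 306812269/9905 ≈ 30976.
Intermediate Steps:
q(H) = -10 + H (q(H) = -4 + (H - 6) = -4 + (-6 + H) = -10 + H)
a(U, N) = -124 + 85*N*U (a(U, N) = 4 + ((85*U)*N - 128) = 4 + (85*N*U - 128) = 4 + (-128 + 85*N*U) = -124 + 85*N*U)
h(o) = -3 - 80*o (h(o) = -80*o + (-10 + 7) = -80*o - 3 = -3 - 80*o)
(23993 + 6959) + (h(4) + a(-108, 76))/(-16569 - 13146) = (23993 + 6959) + ((-3 - 80*4) + (-124 + 85*76*(-108)))/(-16569 - 13146) = 30952 + ((-3 - 320) + (-124 - 697680))/(-29715) = 30952 + (-323 - 697804)*(-1/29715) = 30952 - 698127*(-1/29715) = 30952 + 232709/9905 = 306812269/9905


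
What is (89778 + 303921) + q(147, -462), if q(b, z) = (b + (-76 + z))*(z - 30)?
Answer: 586071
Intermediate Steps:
q(b, z) = (-30 + z)*(-76 + b + z) (q(b, z) = (-76 + b + z)*(-30 + z) = (-30 + z)*(-76 + b + z))
(89778 + 303921) + q(147, -462) = (89778 + 303921) + (2280 + (-462)² - 106*(-462) - 30*147 + 147*(-462)) = 393699 + (2280 + 213444 + 48972 - 4410 - 67914) = 393699 + 192372 = 586071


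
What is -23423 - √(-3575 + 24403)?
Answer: -23423 - 2*√5207 ≈ -23567.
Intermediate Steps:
-23423 - √(-3575 + 24403) = -23423 - √20828 = -23423 - 2*√5207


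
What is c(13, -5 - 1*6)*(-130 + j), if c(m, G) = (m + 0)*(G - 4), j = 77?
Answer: 10335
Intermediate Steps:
c(m, G) = m*(-4 + G)
c(13, -5 - 1*6)*(-130 + j) = (13*(-4 + (-5 - 1*6)))*(-130 + 77) = (13*(-4 + (-5 - 6)))*(-53) = (13*(-4 - 11))*(-53) = (13*(-15))*(-53) = -195*(-53) = 10335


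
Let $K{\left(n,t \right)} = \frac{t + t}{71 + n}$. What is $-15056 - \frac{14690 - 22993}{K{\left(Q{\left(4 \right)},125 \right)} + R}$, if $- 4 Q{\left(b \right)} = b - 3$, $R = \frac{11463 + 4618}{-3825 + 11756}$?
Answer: $- \frac{169291973369}{12481923} \approx -13563.0$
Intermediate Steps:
$R = \frac{16081}{7931} \approx 2.0276$
$Q{\left(b \right)} = \frac{3}{4} - \frac{b}{4}$ ($Q{\left(b \right)} = - \frac{b - 3}{4} = - \frac{-3 + b}{4} = \frac{3}{4} - \frac{b}{4}$)
$K{\left(n,t \right)} = \frac{2 t}{71 + n}$
$-15056 - \frac{14690 - 22993}{K{\left(Q{\left(4 \right)},125 \right)} + R} = -15056 - \frac{14690 - 22993}{2 \cdot 125 \frac{1}{71 + \left(\frac{3}{4} - 1\right)} + \frac{16081}{7931}} = -15056 - - \frac{8303}{2 \cdot 125 \frac{1}{71 + \left(\frac{3}{4} - 1\right)} + \frac{16081}{7931}} = -15056 - - \frac{8303}{2 \cdot 125 \frac{1}{71 - \frac{1}{4}} + \frac{16081}{7931}} = -15056 - - \frac{8303}{2 \cdot 125 \frac{1}{\frac{283}{4}} + \frac{16081}{7931}} = -15056 - - \frac{8303}{2 \cdot 125 \cdot \frac{4}{283} + \frac{16081}{7931}} = -15056 - - \frac{8303}{\frac{1000}{283} + \frac{16081}{7931}} = -15056 - - \frac{8303}{\frac{12481923}{2244473}} = -15056 - \left(-8303\right) \frac{2244473}{12481923} = -15056 - - \frac{18635859319}{12481923} = -15056 + \frac{18635859319}{12481923} = - \frac{169291973369}{12481923}$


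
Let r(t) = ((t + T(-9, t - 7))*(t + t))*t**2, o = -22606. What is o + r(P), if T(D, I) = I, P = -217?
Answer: 9012529460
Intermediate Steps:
r(t) = 2*t**3*(-7 + 2*t) (r(t) = ((t + (t - 7))*(t + t))*t**2 = ((t + (-7 + t))*(2*t))*t**2 = ((-7 + 2*t)*(2*t))*t**2 = (2*t*(-7 + 2*t))*t**2 = 2*t**3*(-7 + 2*t))
o + r(P) = -22606 + (-217)**3*(-14 + 4*(-217)) = -22606 - 10218313*(-14 - 868) = -22606 - 10218313*(-882) = -22606 + 9012552066 = 9012529460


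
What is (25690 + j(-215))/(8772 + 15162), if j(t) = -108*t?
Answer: 24455/11967 ≈ 2.0435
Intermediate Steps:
(25690 + j(-215))/(8772 + 15162) = (25690 - 108*(-215))/(8772 + 15162) = (25690 + 23220)/23934 = 48910*(1/23934) = 24455/11967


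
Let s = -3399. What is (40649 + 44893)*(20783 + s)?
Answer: 1487062128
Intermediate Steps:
(40649 + 44893)*(20783 + s) = (40649 + 44893)*(20783 - 3399) = 85542*17384 = 1487062128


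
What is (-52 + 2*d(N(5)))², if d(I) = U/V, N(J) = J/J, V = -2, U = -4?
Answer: 2304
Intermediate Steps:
N(J) = 1
d(I) = 2 (d(I) = -4/(-2) = -4*(-½) = 2)
(-52 + 2*d(N(5)))² = (-52 + 2*2)² = (-52 + 4)² = (-48)² = 2304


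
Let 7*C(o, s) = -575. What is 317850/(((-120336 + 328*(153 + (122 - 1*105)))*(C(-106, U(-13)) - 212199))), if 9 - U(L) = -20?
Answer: 1112475/47978934784 ≈ 2.3187e-5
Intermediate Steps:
U(L) = 29 (U(L) = 9 - 1*(-20) = 9 + 20 = 29)
C(o, s) = -575/7 (C(o, s) = (⅐)*(-575) = -575/7)
317850/(((-120336 + 328*(153 + (122 - 1*105)))*(C(-106, U(-13)) - 212199))) = 317850/(((-120336 + 328*(153 + (122 - 1*105)))*(-575/7 - 212199))) = 317850/(((-120336 + 328*(153 + (122 - 105)))*(-1485968/7))) = 317850/(((-120336 + 328*(153 + 17))*(-1485968/7))) = 317850/(((-120336 + 328*170)*(-1485968/7))) = 317850/(((-120336 + 55760)*(-1485968/7))) = 317850/((-64576*(-1485968/7))) = 317850/(95957869568/7) = 317850*(7/95957869568) = 1112475/47978934784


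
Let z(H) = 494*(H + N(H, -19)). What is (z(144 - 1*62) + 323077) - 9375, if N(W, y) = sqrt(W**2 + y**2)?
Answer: 354210 + 494*sqrt(7085) ≈ 3.9579e+5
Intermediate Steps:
z(H) = 494*H + 494*sqrt(361 + H**2) (z(H) = 494*(H + sqrt(H**2 + (-19)**2)) = 494*(H + sqrt(H**2 + 361)) = 494*(H + sqrt(361 + H**2)) = 494*H + 494*sqrt(361 + H**2))
(z(144 - 1*62) + 323077) - 9375 = ((494*(144 - 1*62) + 494*sqrt(361 + (144 - 1*62)**2)) + 323077) - 9375 = ((494*(144 - 62) + 494*sqrt(361 + (144 - 62)**2)) + 323077) - 9375 = ((494*82 + 494*sqrt(361 + 82**2)) + 323077) - 9375 = ((40508 + 494*sqrt(361 + 6724)) + 323077) - 9375 = ((40508 + 494*sqrt(7085)) + 323077) - 9375 = (363585 + 494*sqrt(7085)) - 9375 = 354210 + 494*sqrt(7085)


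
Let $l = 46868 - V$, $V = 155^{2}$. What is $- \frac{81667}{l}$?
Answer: $- \frac{81667}{22843} \approx -3.5751$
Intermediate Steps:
$V = 24025$
$l = 22843$ ($l = 46868 - 24025 = 22843$)
$- \frac{81667}{l} = - \frac{81667}{22843}$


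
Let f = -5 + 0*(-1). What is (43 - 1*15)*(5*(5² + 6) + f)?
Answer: 4200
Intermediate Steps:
f = -5 (f = -5 + 0 = -5)
(43 - 1*15)*(5*(5² + 6) + f) = (43 - 1*15)*(5*(5² + 6) - 5) = (43 - 15)*(5*(25 + 6) - 5) = 28*(5*31 - 5) = 28*(155 - 5) = 28*150 = 4200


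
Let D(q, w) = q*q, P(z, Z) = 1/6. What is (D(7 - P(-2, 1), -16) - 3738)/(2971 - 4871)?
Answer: 132887/68400 ≈ 1.9428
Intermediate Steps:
P(z, Z) = 1/6 (P(z, Z) = 1*(1/6) = 1/6)
D(q, w) = q**2
(D(7 - P(-2, 1), -16) - 3738)/(2971 - 4871) = ((7 - 1*1/6)**2 - 3738)/(2971 - 4871) = ((7 - 1/6)**2 - 3738)/(-1900) = ((41/6)**2 - 3738)*(-1/1900) = (1681/36 - 3738)*(-1/1900) = -132887/36*(-1/1900) = 132887/68400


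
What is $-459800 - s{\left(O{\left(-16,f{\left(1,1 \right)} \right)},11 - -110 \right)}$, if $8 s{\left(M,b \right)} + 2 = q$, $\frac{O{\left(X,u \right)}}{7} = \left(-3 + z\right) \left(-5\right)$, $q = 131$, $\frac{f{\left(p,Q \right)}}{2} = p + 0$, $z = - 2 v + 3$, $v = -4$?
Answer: $- \frac{3678529}{8} \approx -4.5982 \cdot 10^{5}$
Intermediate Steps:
$z = 11$ ($z = \left(-2\right) \left(-4\right) + 3 = 8 + 3 = 11$)
$f{\left(p,Q \right)} = 2 p$ ($f{\left(p,Q \right)} = 2 \left(p + 0\right) = 2 p$)
$O{\left(X,u \right)} = -280$ ($O{\left(X,u \right)} = 7 \left(-3 + 11\right) \left(-5\right) = 7 \cdot 8 \left(-5\right) = 7 \left(-40\right) = -280$)
$s{\left(M,b \right)} = \frac{129}{8}$ ($s{\left(M,b \right)} = - \frac{1}{4} + \frac{1}{8} \cdot 131 = - \frac{1}{4} + \frac{131}{8} = \frac{129}{8}$)
$-459800 - s{\left(O{\left(-16,f{\left(1,1 \right)} \right)},11 - -110 \right)} = -459800 - \frac{129}{8} = - \frac{3678529}{8}$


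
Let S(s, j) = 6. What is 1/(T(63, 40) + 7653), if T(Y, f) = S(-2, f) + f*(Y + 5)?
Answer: 1/10379 ≈ 9.6348e-5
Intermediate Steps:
T(Y, f) = 6 + f*(5 + Y) (T(Y, f) = 6 + f*(Y + 5) = 6 + f*(5 + Y))
1/(T(63, 40) + 7653) = 1/((6 + 5*40 + 63*40) + 7653) = 1/((6 + 200 + 2520) + 7653) = 1/(2726 + 7653) = 1/10379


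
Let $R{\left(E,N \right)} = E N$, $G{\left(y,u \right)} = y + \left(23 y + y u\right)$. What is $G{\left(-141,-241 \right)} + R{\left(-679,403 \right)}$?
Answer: $-243040$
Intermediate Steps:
$G{\left(y,u \right)} = 24 y + u y$ ($G{\left(y,u \right)} = y + \left(23 y + u y\right) = 24 y + u y$)
$G{\left(-141,-241 \right)} + R{\left(-679,403 \right)} = - 141 \left(24 - 241\right) - 273637 = \left(-141\right) \left(-217\right) - 273637 = 30597 - 273637 = -243040$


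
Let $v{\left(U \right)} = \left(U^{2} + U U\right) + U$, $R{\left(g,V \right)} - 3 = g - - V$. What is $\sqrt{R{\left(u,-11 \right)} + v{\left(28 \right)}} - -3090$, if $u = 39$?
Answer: $3090 + \sqrt{1627} \approx 3130.3$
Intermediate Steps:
$R{\left(g,V \right)} = 3 + V + g$ ($R{\left(g,V \right)} = 3 + \left(g - - V\right) = 3 + \left(g + V\right) = 3 + \left(V + g\right) = 3 + V + g$)
$v{\left(U \right)} = U + 2 U^{2}$ ($v{\left(U \right)} = \left(U^{2} + U^{2}\right) + U = 2 U^{2} + U = U + 2 U^{2}$)
$\sqrt{R{\left(u,-11 \right)} + v{\left(28 \right)}} - -3090 = \sqrt{\left(3 - 11 + 39\right) + 28 \left(1 + 2 \cdot 28\right)} - -3090 = \sqrt{31 + 28 \left(1 + 56\right)} + 3090 = \sqrt{31 + 28 \cdot 57} + 3090 = \sqrt{31 + 1596} + 3090 = \sqrt{1627} + 3090 = 3090 + \sqrt{1627}$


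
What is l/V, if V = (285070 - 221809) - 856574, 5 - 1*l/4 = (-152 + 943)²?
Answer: 2502704/793313 ≈ 3.1548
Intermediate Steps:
l = -2502704 (l = 20 - 4*(-152 + 943)² = 20 - 4*791² = 20 - 4*625681 = 20 - 2502724 = -2502704)
V = -793313 (V = 63261 - 856574 = -793313)
l/V = -2502704/(-793313) = -2502704*(-1/793313) = 2502704/793313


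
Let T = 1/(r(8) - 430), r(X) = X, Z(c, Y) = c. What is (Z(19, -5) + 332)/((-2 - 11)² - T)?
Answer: 49374/23773 ≈ 2.0769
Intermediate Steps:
T = -1/422 (T = 1/(8 - 430) = 1/(-422) = -1/422 ≈ -0.0023697)
(Z(19, -5) + 332)/((-2 - 11)² - T) = (19 + 332)/((-2 - 11)² - 1*(-1/422)) = 351/((-13)² + 1/422) = 351/(169 + 1/422) = 351/(71319/422) = 351*(422/71319) = 49374/23773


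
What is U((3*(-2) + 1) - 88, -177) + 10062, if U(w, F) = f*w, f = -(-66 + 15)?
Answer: 5319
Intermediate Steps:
f = 51 (f = -1*(-51) = 51)
U(w, F) = 51*w
U((3*(-2) + 1) - 88, -177) + 10062 = 51*((3*(-2) + 1) - 88) + 10062 = 51*((-6 + 1) - 88) + 10062 = 51*(-5 - 88) + 10062 = 51*(-93) + 10062 = -4743 + 10062 = 5319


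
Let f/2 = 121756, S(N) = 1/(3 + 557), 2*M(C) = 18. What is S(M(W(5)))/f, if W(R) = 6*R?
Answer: 1/136366720 ≈ 7.3332e-9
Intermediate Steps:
M(C) = 9 (M(C) = (½)*18 = 9)
S(N) = 1/560
f = 243512 (f = 2*121756 = 243512)
S(M(W(5)))/f = (1/560)/243512 = (1/560)*(1/243512) = 1/136366720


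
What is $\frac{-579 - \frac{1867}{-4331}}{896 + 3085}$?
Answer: $- \frac{2505782}{17241711} \approx -0.14533$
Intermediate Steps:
$\frac{-579 - \frac{1867}{-4331}}{896 + 3085} = \frac{-579 - - \frac{1867}{4331}}{3981} = \left(-579 + \frac{1867}{4331}\right) \frac{1}{3981} = \left(- \frac{2505782}{4331}\right) \frac{1}{3981} = - \frac{2505782}{17241711}$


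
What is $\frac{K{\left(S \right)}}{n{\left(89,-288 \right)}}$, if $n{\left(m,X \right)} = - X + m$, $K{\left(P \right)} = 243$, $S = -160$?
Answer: $\frac{243}{377} \approx 0.64456$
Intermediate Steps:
$n{\left(m,X \right)} = m - X$
$\frac{K{\left(S \right)}}{n{\left(89,-288 \right)}} = \frac{243}{89 - -288} = \frac{243}{89 + 288} = \frac{243}{377}$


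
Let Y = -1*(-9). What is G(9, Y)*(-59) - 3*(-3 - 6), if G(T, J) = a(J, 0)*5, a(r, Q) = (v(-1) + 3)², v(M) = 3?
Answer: -10593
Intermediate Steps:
a(r, Q) = 36 (a(r, Q) = (3 + 3)² = 6² = 36)
Y = 9
G(T, J) = 180 (G(T, J) = 36*5 = 180)
G(9, Y)*(-59) - 3*(-3 - 6) = 180*(-59) - 3*(-3 - 6) = -10620 - 3*(-9) = -10620 + 27 = -10593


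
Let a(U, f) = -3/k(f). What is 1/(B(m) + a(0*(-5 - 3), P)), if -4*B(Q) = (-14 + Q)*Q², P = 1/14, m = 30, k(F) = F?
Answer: -1/3642 ≈ -0.00027457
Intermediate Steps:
P = 1/14 ≈ 0.071429
a(U, f) = -3/f
B(Q) = -Q²*(-14 + Q)/4 (B(Q) = -(-14 + Q)*Q²/4 = -Q²*(-14 + Q)/4)
1/(B(m) + a(0*(-5 - 3), P)) = 1/((¼)*30²*(14 - 1*30) - 3/1/14) = 1/((¼)*900*(14 - 30) - 3*14) = 1/((¼)*900*(-16) - 42) = 1/(-3600 - 42) = 1/(-3642) = -1/3642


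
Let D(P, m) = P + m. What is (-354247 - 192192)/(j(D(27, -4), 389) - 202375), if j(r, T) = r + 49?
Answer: 546439/202303 ≈ 2.7011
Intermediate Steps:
j(r, T) = 49 + r
(-354247 - 192192)/(j(D(27, -4), 389) - 202375) = (-354247 - 192192)/((49 + (27 - 4)) - 202375) = -546439/((49 + 23) - 202375) = -546439/(72 - 202375) = -546439/(-202303) = -546439*(-1/202303) = 546439/202303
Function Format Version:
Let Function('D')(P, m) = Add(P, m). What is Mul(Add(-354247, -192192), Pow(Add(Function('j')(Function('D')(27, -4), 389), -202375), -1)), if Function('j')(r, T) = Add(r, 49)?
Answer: Rational(546439, 202303) ≈ 2.7011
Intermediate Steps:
Function('j')(r, T) = Add(49, r)
Mul(Add(-354247, -192192), Pow(Add(Function('j')(Function('D')(27, -4), 389), -202375), -1)) = Mul(Add(-354247, -192192), Pow(Add(Add(49, Add(27, -4)), -202375), -1)) = Mul(-546439, Pow(Add(Add(49, 23), -202375), -1)) = Mul(-546439, Pow(Add(72, -202375), -1)) = Mul(-546439, Pow(-202303, -1)) = Mul(-546439, Rational(-1, 202303)) = Rational(546439, 202303)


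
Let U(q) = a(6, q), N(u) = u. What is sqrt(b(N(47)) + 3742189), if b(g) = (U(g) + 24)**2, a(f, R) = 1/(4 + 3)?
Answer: sqrt(183395822)/7 ≈ 1934.6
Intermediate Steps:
a(f, R) = 1/7
U(q) = 1/7
b(g) = 28561/49 (b(g) = (1/7 + 24)**2 = (169/7)**2 = 28561/49)
sqrt(b(N(47)) + 3742189) = sqrt(28561/49 + 3742189) = sqrt(183395822/49) = sqrt(183395822)/7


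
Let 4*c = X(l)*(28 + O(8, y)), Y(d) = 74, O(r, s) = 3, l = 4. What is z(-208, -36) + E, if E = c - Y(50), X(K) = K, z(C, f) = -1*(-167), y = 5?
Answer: 124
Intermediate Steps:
z(C, f) = 167
c = 31 (c = (4*(28 + 3))/4 = (4*31)/4 = (¼)*124 = 31)
E = -43 (E = 31 - 1*74 = 31 - 74 = -43)
z(-208, -36) + E = 167 - 43 = 124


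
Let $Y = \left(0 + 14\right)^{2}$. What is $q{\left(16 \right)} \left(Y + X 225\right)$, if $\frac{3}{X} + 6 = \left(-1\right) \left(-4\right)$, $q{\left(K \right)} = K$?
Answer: $-2264$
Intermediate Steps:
$Y = 196$ ($Y = 14^{2} = 196$)
$X = - \frac{3}{2}$ ($X = \frac{3}{-6 - -4} = \frac{3}{-6 + 4} = \frac{3}{-2} = 3 \left(- \frac{1}{2}\right) = - \frac{3}{2} \approx -1.5$)
$q{\left(16 \right)} \left(Y + X 225\right) = 16 \left(196 - \frac{675}{2}\right) = 16 \left(- \frac{283}{2}\right) = -2264$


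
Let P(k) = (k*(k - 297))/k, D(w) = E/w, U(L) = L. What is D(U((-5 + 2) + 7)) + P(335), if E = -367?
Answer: -215/4 ≈ -53.750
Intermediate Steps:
D(w) = -367/w
P(k) = -297 + k (P(k) = (k*(-297 + k))/k = -297 + k)
D(U((-5 + 2) + 7)) + P(335) = -367/((-5 + 2) + 7) + (-297 + 335) = -367/(-3 + 7) + 38 = -367/4 + 38 = -215/4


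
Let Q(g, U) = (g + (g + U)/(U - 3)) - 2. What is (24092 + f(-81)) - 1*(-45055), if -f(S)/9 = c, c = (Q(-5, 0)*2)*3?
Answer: 69435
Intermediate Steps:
Q(g, U) = -2 + g + (U + g)/(-3 + U) (Q(g, U) = (g + (U + g)/(-3 + U)) - 2 = -2 + g + (U + g)/(-3 + U))
c = -32 (c = (((6 - 1*0 - 2*(-5) + 0*(-5))/(-3 + 0))*2)*3 = (((6 + 0 + 10 + 0)/(-3))*2)*3 = (-⅓*16*2)*3 = -16/3*2*3 = -32/3*3 = -32)
f(S) = 288 (f(S) = -9*(-32) = 288)
(24092 + f(-81)) - 1*(-45055) = (24092 + 288) - 1*(-45055) = 24380 + 45055 = 69435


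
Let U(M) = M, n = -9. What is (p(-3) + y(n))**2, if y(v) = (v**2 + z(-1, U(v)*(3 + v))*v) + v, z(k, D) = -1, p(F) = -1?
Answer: 6400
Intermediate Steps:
y(v) = v**2 (y(v) = (v**2 - v) + v = v**2)
(p(-3) + y(n))**2 = (-1 + (-9)**2)**2 = (-1 + 81)**2 = 80**2 = 6400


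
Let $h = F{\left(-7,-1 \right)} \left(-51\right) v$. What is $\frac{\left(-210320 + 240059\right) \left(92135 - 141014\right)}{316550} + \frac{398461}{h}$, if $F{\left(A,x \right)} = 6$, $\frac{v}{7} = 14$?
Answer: $- \frac{3122647636327}{678050100} \approx -4605.3$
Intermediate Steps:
$v = 98$ ($v = 7 \cdot 14 = 98$)
$h = -29988$ ($h = 6 \left(-51\right) 98 = \left(-306\right) 98 = -29988$)
$\frac{\left(-210320 + 240059\right) \left(92135 - 141014\right)}{316550} + \frac{398461}{h} = \frac{\left(-210320 + 240059\right) \left(92135 - 141014\right)}{316550} + \frac{398461}{-29988} = 29739 \left(-48879\right) \frac{1}{316550} + 398461 \left(- \frac{1}{29988}\right) = \left(-1453612581\right) \frac{1}{316550} - \frac{56923}{4284} = - \frac{1453612581}{316550} - \frac{56923}{4284} = - \frac{3122647636327}{678050100}$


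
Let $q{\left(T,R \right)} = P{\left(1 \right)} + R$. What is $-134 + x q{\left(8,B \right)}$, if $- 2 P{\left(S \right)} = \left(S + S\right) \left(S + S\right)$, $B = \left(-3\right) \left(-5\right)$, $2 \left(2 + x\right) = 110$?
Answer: $555$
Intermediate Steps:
$x = 53$ ($x = -2 + \frac{1}{2} \cdot 110 = -2 + 55 = 53$)
$B = 15$
$P{\left(S \right)} = - 2 S^{2}$ ($P{\left(S \right)} = - \frac{\left(S + S\right) \left(S + S\right)}{2} = - \frac{2 S 2 S}{2} = - \frac{4 S^{2}}{2} = - 2 S^{2}$)
$q{\left(T,R \right)} = -2 + R$ ($q{\left(T,R \right)} = - 2 \cdot 1^{2} + R = \left(-2\right) 1 + R = -2 + R$)
$-134 + x q{\left(8,B \right)} = -134 + 53 \left(-2 + 15\right) = -134 + 53 \cdot 13 = -134 + 689 = 555$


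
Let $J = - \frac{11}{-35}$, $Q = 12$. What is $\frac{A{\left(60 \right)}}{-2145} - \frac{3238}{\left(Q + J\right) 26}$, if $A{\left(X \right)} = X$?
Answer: $- \frac{625039}{61633} \approx -10.141$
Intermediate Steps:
$J = \frac{11}{35}$ ($J = \left(-11\right) \left(- \frac{1}{35}\right) = \frac{11}{35} \approx 0.31429$)
$\frac{A{\left(60 \right)}}{-2145} - \frac{3238}{\left(Q + J\right) 26} = \frac{60}{-2145} - \frac{3238}{\left(12 + \frac{11}{35}\right) 26} = 60 \left(- \frac{1}{2145}\right) - \frac{3238}{\frac{431}{35} \cdot 26} = - \frac{4}{143} - \frac{3238}{\frac{11206}{35}} = - \frac{4}{143} - \frac{56665}{5603} = - \frac{625039}{61633}$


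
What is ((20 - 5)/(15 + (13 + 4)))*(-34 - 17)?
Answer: -765/32 ≈ -23.906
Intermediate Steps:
((20 - 5)/(15 + (13 + 4)))*(-34 - 17) = (15/(15 + 17))*(-51) = (15/32)*(-51) = -765/32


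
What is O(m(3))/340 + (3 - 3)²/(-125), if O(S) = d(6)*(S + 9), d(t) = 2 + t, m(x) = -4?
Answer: 2/17 ≈ 0.11765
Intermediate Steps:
O(S) = 72 + 8*S (O(S) = (2 + 6)*(S + 9) = 8*(9 + S) = 72 + 8*S)
O(m(3))/340 + (3 - 3)²/(-125) = (72 + 8*(-4))/340 + (3 - 3)²/(-125) = (72 - 32)*(1/340) + 0²*(-1/125) = 40*(1/340) + 0*(-1/125) = 2/17 + 0 = 2/17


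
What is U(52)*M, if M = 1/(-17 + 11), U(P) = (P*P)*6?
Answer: -2704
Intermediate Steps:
U(P) = 6*P² (U(P) = P²*6 = 6*P²)
M = -⅙ (M = 1/(-6) = -⅙ ≈ -0.16667)
U(52)*M = (6*52²)*(-⅙) = (6*2704)*(-⅙) = 16224*(-⅙) = -2704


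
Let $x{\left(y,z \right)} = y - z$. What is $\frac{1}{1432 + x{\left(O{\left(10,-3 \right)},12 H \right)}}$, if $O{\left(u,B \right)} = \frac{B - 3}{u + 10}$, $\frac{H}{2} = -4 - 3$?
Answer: $\frac{10}{15997} \approx 0.00062512$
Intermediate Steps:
$H = -14$ ($H = 2 \left(-4 - 3\right) = 2 \left(-7\right) = -14$)
$O{\left(u,B \right)} = \frac{-3 + B}{10 + u}$
$\frac{1}{1432 + x{\left(O{\left(10,-3 \right)},12 H \right)}} = \frac{1}{1432 + \left(\frac{-3 - 3}{10 + 10} - 12 \left(-14\right)\right)} = \frac{1}{1432 + \left(\frac{1}{20} \left(-6\right) - -168\right)} = \frac{1}{1432 + \left(\frac{1}{20} \left(-6\right) + 168\right)} = \frac{1}{1432 + \left(- \frac{3}{10} + 168\right)} = \frac{1}{1432 + \frac{1677}{10}} = \frac{1}{\frac{15997}{10}} = \frac{10}{15997}$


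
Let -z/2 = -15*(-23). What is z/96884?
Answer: -345/48442 ≈ -0.0071219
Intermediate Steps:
z = -690 (z = -(-30)*(-23) = -2*345 = -690)
z/96884 = -690/96884 = -690*1/96884 = -345/48442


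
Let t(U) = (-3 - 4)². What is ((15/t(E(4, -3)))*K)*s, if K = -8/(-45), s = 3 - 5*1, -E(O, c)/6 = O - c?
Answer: -16/147 ≈ -0.10884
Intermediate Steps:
E(O, c) = -6*O + 6*c (E(O, c) = -6*(O - c) = -6*O + 6*c)
t(U) = 49 (t(U) = (-7)² = 49)
s = -2 (s = 3 - 5 = -2)
K = 8/45 (K = -8*(-1/45) = 8/45 ≈ 0.17778)
((15/t(E(4, -3)))*K)*s = ((15/49)*(8/45))*(-2) = (8/147)*(-2) = -16/147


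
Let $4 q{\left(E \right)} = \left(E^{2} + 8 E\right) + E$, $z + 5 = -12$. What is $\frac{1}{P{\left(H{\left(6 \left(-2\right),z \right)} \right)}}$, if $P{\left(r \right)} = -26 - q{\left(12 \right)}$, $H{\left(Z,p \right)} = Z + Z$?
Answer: $- \frac{1}{89} \approx -0.011236$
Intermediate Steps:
$z = -17$ ($z = -5 - 12 = -17$)
$q{\left(E \right)} = \frac{E^{2}}{4} + \frac{9 E}{4}$ ($q{\left(E \right)} = \frac{\left(E^{2} + 8 E\right) + E}{4} = \frac{E^{2} + 9 E}{4} = \frac{E^{2}}{4} + \frac{9 E}{4}$)
$H{\left(Z,p \right)} = 2 Z$
$P{\left(r \right)} = -89$ ($P{\left(r \right)} = -26 - \frac{1}{4} \cdot 12 \left(9 + 12\right) = -26 - \frac{1}{4} \cdot 12 \cdot 21 = -26 - 63 = -89$)
$\frac{1}{P{\left(H{\left(6 \left(-2\right),z \right)} \right)}} = \frac{1}{-89} = - \frac{1}{89}$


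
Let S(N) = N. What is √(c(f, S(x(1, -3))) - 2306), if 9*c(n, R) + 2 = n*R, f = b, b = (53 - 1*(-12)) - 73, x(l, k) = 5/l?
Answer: 2*I*√5199/3 ≈ 48.069*I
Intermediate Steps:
b = -8 (b = (53 + 12) - 73 = 65 - 73 = -8)
f = -8
c(n, R) = -2/9 + R*n/9 (c(n, R) = -2/9 + (n*R)/9 = -2/9 + (R*n)/9 = -2/9 + R*n/9)
√(c(f, S(x(1, -3))) - 2306) = √((-2/9 + (⅑)*(5/1)*(-8)) - 2306) = √((-2/9 + (⅑)*(5*1)*(-8)) - 2306) = √((-2/9 + (⅑)*5*(-8)) - 2306) = √((-2/9 - 40/9) - 2306) = √(-14/3 - 2306) = √(-6932/3) = 2*I*√5199/3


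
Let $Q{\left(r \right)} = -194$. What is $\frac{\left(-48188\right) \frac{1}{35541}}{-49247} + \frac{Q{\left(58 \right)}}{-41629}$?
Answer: $\frac{341561817890}{72862723624383} \approx 0.0046877$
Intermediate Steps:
$\frac{\left(-48188\right) \frac{1}{35541}}{-49247} + \frac{Q{\left(58 \right)}}{-41629} = \frac{\left(-48188\right) \frac{1}{35541}}{-49247} - \frac{194}{-41629} = \left(-48188\right) \frac{1}{35541} \left(- \frac{1}{49247}\right) - - \frac{194}{41629} = \left(- \frac{48188}{35541}\right) \left(- \frac{1}{49247}\right) + \frac{194}{41629} = \frac{48188}{1750287627} + \frac{194}{41629} = \frac{341561817890}{72862723624383}$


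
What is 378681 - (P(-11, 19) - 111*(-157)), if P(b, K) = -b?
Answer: 361243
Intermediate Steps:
378681 - (P(-11, 19) - 111*(-157)) = 378681 - (-1*(-11) - 111*(-157)) = 378681 - (11 + 17427) = 378681 - 1*17438 = 378681 - 17438 = 361243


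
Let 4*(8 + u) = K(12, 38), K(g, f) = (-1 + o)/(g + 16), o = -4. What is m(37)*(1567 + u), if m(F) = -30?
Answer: -2619045/56 ≈ -46769.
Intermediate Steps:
K(g, f) = -5/(16 + g) (K(g, f) = (-1 - 4)/(g + 16) = -5/(16 + g))
u = -901/112 (u = -8 + (-5/(16 + 12))/4 = -8 + (-5/28)/4 = -8 + (-5*1/28)/4 = -8 + (¼)*(-5/28) = -8 - 5/112 = -901/112 ≈ -8.0446)
m(37)*(1567 + u) = -30*(1567 - 901/112) = -30*174603/112 = -2619045/56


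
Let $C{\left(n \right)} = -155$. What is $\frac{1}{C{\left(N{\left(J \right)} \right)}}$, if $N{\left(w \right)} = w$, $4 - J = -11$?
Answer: $- \frac{1}{155} \approx -0.0064516$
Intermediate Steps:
$J = 15$ ($J = 4 - -11 = 4 + 11 = 15$)
$\frac{1}{C{\left(N{\left(J \right)} \right)}} = \frac{1}{-155} = - \frac{1}{155}$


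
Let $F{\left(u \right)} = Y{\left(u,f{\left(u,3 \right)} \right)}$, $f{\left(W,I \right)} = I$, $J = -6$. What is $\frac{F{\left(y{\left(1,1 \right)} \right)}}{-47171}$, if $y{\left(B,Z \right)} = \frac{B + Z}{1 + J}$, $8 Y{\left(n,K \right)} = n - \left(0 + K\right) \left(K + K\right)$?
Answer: $\frac{23}{471710} \approx 4.8759 \cdot 10^{-5}$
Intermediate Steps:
$Y{\left(n,K \right)} = - \frac{K^{2}}{4} + \frac{n}{8}$ ($Y{\left(n,K \right)} = \frac{n - \left(0 + K\right) \left(K + K\right)}{8} = \frac{n - K 2 K}{8} = \frac{n - 2 K^{2}}{8} = - \frac{K^{2}}{4} + \frac{n}{8}$)
$y{\left(B,Z \right)} = - \frac{B}{5} - \frac{Z}{5}$ ($y{\left(B,Z \right)} = \frac{B + Z}{1 - 6} = \frac{B + Z}{-5} = \left(B + Z\right) \left(- \frac{1}{5}\right) = - \frac{B}{5} - \frac{Z}{5}$)
$F{\left(u \right)} = - \frac{9}{4} + \frac{u}{8}$ ($F{\left(u \right)} = - \frac{3^{2}}{4} + \frac{u}{8} = \left(- \frac{1}{4}\right) 9 + \frac{u}{8} = - \frac{9}{4} + \frac{u}{8}$)
$\frac{F{\left(y{\left(1,1 \right)} \right)}}{-47171} = \frac{- \frac{9}{4} + \frac{\left(- \frac{1}{5}\right) 1 - \frac{1}{5}}{8}}{-47171} = \left(- \frac{9}{4} + \frac{- \frac{1}{5} - \frac{1}{5}}{8}\right) \left(- \frac{1}{47171}\right) = \left(- \frac{9}{4} + \frac{1}{8} \left(- \frac{2}{5}\right)\right) \left(- \frac{1}{47171}\right) = \left(- \frac{9}{4} - \frac{1}{20}\right) \left(- \frac{1}{47171}\right) = \left(- \frac{23}{10}\right) \left(- \frac{1}{47171}\right) = \frac{23}{471710}$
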